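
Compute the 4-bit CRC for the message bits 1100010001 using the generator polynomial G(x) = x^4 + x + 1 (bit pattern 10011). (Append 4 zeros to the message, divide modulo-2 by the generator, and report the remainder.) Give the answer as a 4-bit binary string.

0100

Append 4 zeros: 11000100010000. Divide by 10011 (XOR where the leading bit is 1):
  pos 0: 11000 XOR 10011 = 01011
  pos 1: 10111 XOR 10011 = 00100
  pos 3: 10000 XOR 10011 = 00011
  pos 6: 11010 XOR 10011 = 01001
  pos 7: 10010 XOR 10011 = 00001
Remainder (last 4 bits) = 0100. This is the CRC / FCS.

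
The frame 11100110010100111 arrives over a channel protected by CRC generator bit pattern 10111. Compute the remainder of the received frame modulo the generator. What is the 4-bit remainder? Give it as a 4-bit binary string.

Modulo-2 division of 11100110010100111 by 10111:
  pos 0: 11100 XOR 10111 = 01011
  pos 1: 10111 XOR 10111 = 00000
  pos 6: 10010 XOR 10111 = 00101
  pos 8: 10110 XOR 10111 = 00001
  pos 12: 10111 XOR 10111 = 00000
Remainder = 0000 (zero — the frame passes the CRC check).

0000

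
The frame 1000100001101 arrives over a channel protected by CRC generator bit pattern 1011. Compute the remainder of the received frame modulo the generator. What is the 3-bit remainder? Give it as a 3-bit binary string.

Modulo-2 division of 1000100001101 by 1011:
  pos 0: 1000 XOR 1011 = 0011
  pos 2: 1110 XOR 1011 = 0101
  pos 3: 1010 XOR 1011 = 0001
  pos 6: 1001 XOR 1011 = 0010
  pos 8: 1010 XOR 1011 = 0001
Remainder = 011 (nonzero — an error is detected).

011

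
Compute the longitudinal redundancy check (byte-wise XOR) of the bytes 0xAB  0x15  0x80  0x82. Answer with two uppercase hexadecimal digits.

XOR the bytes together:
  start with 0xAB
  0xAB ⊕ 0x15 = 0xBE
  0xBE ⊕ 0x80 = 0x3E
  0x3E ⊕ 0x82 = 0xBC

BC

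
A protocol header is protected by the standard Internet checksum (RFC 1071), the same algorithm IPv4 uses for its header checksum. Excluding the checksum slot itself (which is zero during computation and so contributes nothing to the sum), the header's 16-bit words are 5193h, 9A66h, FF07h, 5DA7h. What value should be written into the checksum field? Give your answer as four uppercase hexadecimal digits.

B756

One's-complement addition (fold any carry out of bit 15 back into bit 0):
  0x5193 + 0x9A66 = 0x0EBF9
  0xEBF9 + 0xFF07 = 0x1EB00 → wrap carry → 0xEB01
  0xEB01 + 0x5DA7 = 0x148A8 → wrap carry → 0x48A9
One's-complement sum = 0x48A9.
Checksum = ~0x48A9 & 0xFFFF = 0xB756.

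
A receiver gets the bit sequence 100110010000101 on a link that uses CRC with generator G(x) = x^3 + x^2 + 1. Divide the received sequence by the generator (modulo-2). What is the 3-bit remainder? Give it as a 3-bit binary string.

111

Modulo-2 division of 100110010000101 by 1101:
  pos 0: 1001 XOR 1101 = 0100
  pos 1: 1001 XOR 1101 = 0100
  pos 2: 1000 XOR 1101 = 0101
  pos 3: 1010 XOR 1101 = 0111
  pos 4: 1111 XOR 1101 = 0010
  pos 6: 1000 XOR 1101 = 0101
  pos 7: 1010 XOR 1101 = 0111
  pos 8: 1110 XOR 1101 = 0011
  pos 10: 1110 XOR 1101 = 0011
Remainder = 111 (nonzero — an error is detected).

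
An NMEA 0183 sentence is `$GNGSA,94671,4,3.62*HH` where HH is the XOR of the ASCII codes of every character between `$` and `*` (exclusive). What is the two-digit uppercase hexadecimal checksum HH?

XOR the ASCII codes of the payload characters:
  'G' = 0x47 → acc = 0x47
  'N' = 0x4E → acc = 0x09
  'G' = 0x47 → acc = 0x4E
  'S' = 0x53 → acc = 0x1D
  'A' = 0x41 → acc = 0x5C
  ',' = 0x2C → acc = 0x70
  '9' = 0x39 → acc = 0x49
  '4' = 0x34 → acc = 0x7D
  '6' = 0x36 → acc = 0x4B
  '7' = 0x37 → acc = 0x7C
  '1' = 0x31 → acc = 0x4D
  ',' = 0x2C → acc = 0x61
  '4' = 0x34 → acc = 0x55
  ',' = 0x2C → acc = 0x79
  '3' = 0x33 → acc = 0x4A
  '.' = 0x2E → acc = 0x64
  '6' = 0x36 → acc = 0x52
  '2' = 0x32 → acc = 0x60
Checksum = 0x60.

60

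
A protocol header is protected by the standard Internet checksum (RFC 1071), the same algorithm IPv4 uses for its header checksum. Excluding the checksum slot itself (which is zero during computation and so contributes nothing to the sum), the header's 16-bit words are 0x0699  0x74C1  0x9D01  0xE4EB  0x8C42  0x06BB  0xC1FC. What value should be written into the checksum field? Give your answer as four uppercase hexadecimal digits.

One's-complement addition (fold any carry out of bit 15 back into bit 0):
  0x0699 + 0x74C1 = 0x07B5A
  0x7B5A + 0x9D01 = 0x1185B → wrap carry → 0x185C
  0x185C + 0xE4EB = 0x0FD47
  0xFD47 + 0x8C42 = 0x18989 → wrap carry → 0x898A
  0x898A + 0x06BB = 0x09045
  0x9045 + 0xC1FC = 0x15241 → wrap carry → 0x5242
One's-complement sum = 0x5242.
Checksum = ~0x5242 & 0xFFFF = 0xADBD.

ADBD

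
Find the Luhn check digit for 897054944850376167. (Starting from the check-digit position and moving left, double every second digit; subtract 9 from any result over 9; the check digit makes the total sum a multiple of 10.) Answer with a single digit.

Partial digits right→left: 7 6 1 6 7 3 0 5 8 4 4 9 4 5 0 7 9 8
Double every second digit counting from the check-digit position (so the 1st, 3rd, 5th, ... of the partial from the right).
  doubled (with −9 where >9): 5 2 5 0 7 8 8 0 9 → sum 44
  kept as-is: 6 6 3 5 4 9 5 7 8 → sum 53
Total = 44 + 53 = 97.
Check digit = (10 − (97 mod 10)) mod 10 = 3.

3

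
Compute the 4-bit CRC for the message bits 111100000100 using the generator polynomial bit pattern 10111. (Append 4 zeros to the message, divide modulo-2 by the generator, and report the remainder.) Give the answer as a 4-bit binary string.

Append 4 zeros: 1111000001000000. Divide by 10111 (XOR where the leading bit is 1):
  pos 0: 11110 XOR 10111 = 01001
  pos 1: 10010 XOR 10111 = 00101
  pos 3: 10100 XOR 10111 = 00011
  pos 6: 11010 XOR 10111 = 01101
  pos 7: 11010 XOR 10111 = 01101
  pos 8: 11010 XOR 10111 = 01101
  pos 9: 11010 XOR 10111 = 01101
  pos 10: 11010 XOR 10111 = 01101
  pos 11: 11010 XOR 10111 = 01101
Remainder (last 4 bits) = 1101. This is the CRC / FCS.

1101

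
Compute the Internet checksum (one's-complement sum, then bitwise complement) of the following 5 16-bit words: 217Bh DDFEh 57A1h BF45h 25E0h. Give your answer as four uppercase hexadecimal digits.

One's-complement addition (fold any carry out of bit 15 back into bit 0):
  0x217B + 0xDDFE = 0x0FF79
  0xFF79 + 0x57A1 = 0x1571A → wrap carry → 0x571B
  0x571B + 0xBF45 = 0x11660 → wrap carry → 0x1661
  0x1661 + 0x25E0 = 0x03C41
One's-complement sum = 0x3C41.
Checksum = ~0x3C41 & 0xFFFF = 0xC3BE.

C3BE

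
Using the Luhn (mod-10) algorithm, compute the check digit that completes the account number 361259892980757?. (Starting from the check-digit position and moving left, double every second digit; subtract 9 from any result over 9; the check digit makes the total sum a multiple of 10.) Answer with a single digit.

Partial digits right→left: 7 5 7 0 8 9 2 9 8 9 5 2 1 6 3
Double every second digit counting from the check-digit position (so the 1st, 3rd, 5th, ... of the partial from the right).
  doubled (with −9 where >9): 5 5 7 4 7 1 2 6 → sum 37
  kept as-is: 5 0 9 9 9 2 6 → sum 40
Total = 37 + 40 = 77.
Check digit = (10 − (77 mod 10)) mod 10 = 3.

3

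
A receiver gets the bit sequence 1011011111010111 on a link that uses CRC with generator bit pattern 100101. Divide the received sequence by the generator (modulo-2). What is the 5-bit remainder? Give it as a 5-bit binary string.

00010

Modulo-2 division of 1011011111010111 by 100101:
  pos 0: 101101 XOR 100101 = 001000
  pos 2: 100011 XOR 100101 = 000110
  pos 5: 110110 XOR 100101 = 010011
  pos 6: 100111 XOR 100101 = 000010
  pos 10: 100111 XOR 100101 = 000010
Remainder = 00010 (nonzero — an error is detected).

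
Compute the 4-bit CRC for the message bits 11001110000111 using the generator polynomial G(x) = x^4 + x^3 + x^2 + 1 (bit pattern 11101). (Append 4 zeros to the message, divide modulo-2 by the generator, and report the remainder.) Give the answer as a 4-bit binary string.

Append 4 zeros: 110011100001110000. Divide by 11101 (XOR where the leading bit is 1):
  pos 0: 11001 XOR 11101 = 00100
  pos 2: 10011 XOR 11101 = 01110
  pos 3: 11100 XOR 11101 = 00001
  pos 7: 10001 XOR 11101 = 01100
  pos 8: 11001 XOR 11101 = 00100
  pos 10: 10010 XOR 11101 = 01111
  pos 11: 11110 XOR 11101 = 00011
Remainder (last 4 bits) = 1100. This is the CRC / FCS.

1100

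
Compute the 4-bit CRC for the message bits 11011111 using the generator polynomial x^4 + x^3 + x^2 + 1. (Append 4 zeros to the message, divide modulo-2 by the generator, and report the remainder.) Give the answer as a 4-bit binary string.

Append 4 zeros: 110111110000. Divide by 11101 (XOR where the leading bit is 1):
  pos 0: 11011 XOR 11101 = 00110
  pos 2: 11011 XOR 11101 = 00110
  pos 4: 11010 XOR 11101 = 00111
  pos 6: 11100 XOR 11101 = 00001
Remainder (last 4 bits) = 0010. This is the CRC / FCS.

0010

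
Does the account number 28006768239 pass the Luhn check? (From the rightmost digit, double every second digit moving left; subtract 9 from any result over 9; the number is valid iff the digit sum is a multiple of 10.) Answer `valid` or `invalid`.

valid

From the right, keep odd positions and double even positions (subtract 9 from any doubled value over 9):
  doubled (positions 2,4,...): 6 7 5 0 7 → sum 25
  kept (positions 1,3,...): 9 2 6 6 0 2 → sum 25
Total = 50.
50 mod 10 = 0, so the number is valid.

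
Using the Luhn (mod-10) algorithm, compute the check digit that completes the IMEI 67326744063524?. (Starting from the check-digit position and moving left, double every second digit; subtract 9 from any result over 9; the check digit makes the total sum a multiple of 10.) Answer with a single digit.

Partial digits right→left: 4 2 5 3 6 0 4 4 7 6 2 3 7 6
Double every second digit counting from the check-digit position (so the 1st, 3rd, 5th, ... of the partial from the right).
  doubled (with −9 where >9): 8 1 3 8 5 4 5 → sum 34
  kept as-is: 2 3 0 4 6 3 6 → sum 24
Total = 34 + 24 = 58.
Check digit = (10 − (58 mod 10)) mod 10 = 2.

2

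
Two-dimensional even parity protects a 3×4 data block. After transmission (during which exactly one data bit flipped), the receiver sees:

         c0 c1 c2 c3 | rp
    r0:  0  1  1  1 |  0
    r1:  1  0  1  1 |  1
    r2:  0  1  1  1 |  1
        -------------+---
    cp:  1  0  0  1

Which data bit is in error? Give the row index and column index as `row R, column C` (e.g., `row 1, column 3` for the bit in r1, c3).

Recompute each row's even parity and compare to rp:
  r0: data parity 1, sent rp 0 → mismatch
  r1: data parity 1, sent rp 1 → ok
  r2: data parity 1, sent rp 1 → ok
Recompute each column's even parity and compare to cp:
  c0: data parity 1, sent cp 1 → ok
  c1: data parity 0, sent cp 0 → ok
  c2: data parity 1, sent cp 0 → mismatch
  c3: data parity 1, sent cp 1 → ok
Exactly one row (r0) and one column (c2) fail → the flipped bit is at their intersection.

row 0, column 2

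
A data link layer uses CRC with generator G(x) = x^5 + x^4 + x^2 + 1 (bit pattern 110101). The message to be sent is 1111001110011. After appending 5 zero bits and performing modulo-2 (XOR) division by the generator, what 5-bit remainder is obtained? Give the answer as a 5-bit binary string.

Append 5 zeros: 111100111001100000. Divide by 110101 (XOR where the leading bit is 1):
  pos 0: 111100 XOR 110101 = 001001
  pos 2: 100111 XOR 110101 = 010010
  pos 3: 100101 XOR 110101 = 010000
  pos 4: 100000 XOR 110101 = 010101
  pos 5: 101010 XOR 110101 = 011111
  pos 6: 111111 XOR 110101 = 001010
  pos 8: 101010 XOR 110101 = 011111
  pos 9: 111110 XOR 110101 = 001011
  pos 11: 101100 XOR 110101 = 011001
  pos 12: 110010 XOR 110101 = 000111
Remainder (last 5 bits) = 00111. This is the CRC / FCS.

00111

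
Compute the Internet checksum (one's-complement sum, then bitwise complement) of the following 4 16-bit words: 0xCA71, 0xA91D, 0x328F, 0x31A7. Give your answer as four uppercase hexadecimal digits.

283A

One's-complement addition (fold any carry out of bit 15 back into bit 0):
  0xCA71 + 0xA91D = 0x1738E → wrap carry → 0x738F
  0x738F + 0x328F = 0x0A61E
  0xA61E + 0x31A7 = 0x0D7C5
One's-complement sum = 0xD7C5.
Checksum = ~0xD7C5 & 0xFFFF = 0x283A.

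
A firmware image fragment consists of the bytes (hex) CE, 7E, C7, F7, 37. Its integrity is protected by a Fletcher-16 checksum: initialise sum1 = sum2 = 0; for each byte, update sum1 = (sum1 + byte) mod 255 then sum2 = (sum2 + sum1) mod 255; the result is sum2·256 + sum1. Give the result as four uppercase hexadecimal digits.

Running sums (mod 255):
  after byte 0 (CE): sum1=206, sum2=206
  after byte 1 (7E): sum1=77, sum2=28
  after byte 2 (C7): sum1=21, sum2=49
  after byte 3 (F7): sum1=13, sum2=62
  after byte 4 (37): sum1=68, sum2=130
Checksum = sum2·256 + sum1 = 130·256 + 68 = 33348 = 0x8244.

8244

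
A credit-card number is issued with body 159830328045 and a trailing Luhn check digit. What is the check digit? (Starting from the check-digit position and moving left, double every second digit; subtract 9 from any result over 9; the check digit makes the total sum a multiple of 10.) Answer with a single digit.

9

Partial digits right→left: 5 4 0 8 2 3 0 3 8 9 5 1
Double every second digit counting from the check-digit position (so the 1st, 3rd, 5th, ... of the partial from the right).
  doubled (with −9 where >9): 1 0 4 0 7 1 → sum 13
  kept as-is: 4 8 3 3 9 1 → sum 28
Total = 13 + 28 = 41.
Check digit = (10 − (41 mod 10)) mod 10 = 9.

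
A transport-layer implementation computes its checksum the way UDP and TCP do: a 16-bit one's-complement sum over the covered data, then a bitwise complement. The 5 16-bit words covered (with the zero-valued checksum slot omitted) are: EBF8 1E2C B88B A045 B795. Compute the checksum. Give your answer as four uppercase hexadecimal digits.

One's-complement addition (fold any carry out of bit 15 back into bit 0):
  0xEBF8 + 0x1E2C = 0x10A24 → wrap carry → 0x0A25
  0x0A25 + 0xB88B = 0x0C2B0
  0xC2B0 + 0xA045 = 0x162F5 → wrap carry → 0x62F6
  0x62F6 + 0xB795 = 0x11A8B → wrap carry → 0x1A8C
One's-complement sum = 0x1A8C.
Checksum = ~0x1A8C & 0xFFFF = 0xE573.

E573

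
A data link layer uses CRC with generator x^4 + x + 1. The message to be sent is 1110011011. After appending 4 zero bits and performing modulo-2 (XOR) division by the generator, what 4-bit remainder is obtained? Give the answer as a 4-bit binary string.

Append 4 zeros: 11100110110000. Divide by 10011 (XOR where the leading bit is 1):
  pos 0: 11100 XOR 10011 = 01111
  pos 1: 11111 XOR 10011 = 01100
  pos 2: 11001 XOR 10011 = 01010
  pos 3: 10100 XOR 10011 = 00111
  pos 5: 11111 XOR 10011 = 01100
  pos 6: 11000 XOR 10011 = 01011
  pos 7: 10110 XOR 10011 = 00101
  pos 9: 10100 XOR 10011 = 00111
Remainder (last 4 bits) = 0111. This is the CRC / FCS.

0111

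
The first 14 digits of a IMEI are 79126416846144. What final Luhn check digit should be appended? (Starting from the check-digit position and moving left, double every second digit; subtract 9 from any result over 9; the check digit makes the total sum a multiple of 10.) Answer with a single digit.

5

Partial digits right→left: 4 4 1 6 4 8 6 1 4 6 2 1 9 7
Double every second digit counting from the check-digit position (so the 1st, 3rd, 5th, ... of the partial from the right).
  doubled (with −9 where >9): 8 2 8 3 8 4 9 → sum 42
  kept as-is: 4 6 8 1 6 1 7 → sum 33
Total = 42 + 33 = 75.
Check digit = (10 − (75 mod 10)) mod 10 = 5.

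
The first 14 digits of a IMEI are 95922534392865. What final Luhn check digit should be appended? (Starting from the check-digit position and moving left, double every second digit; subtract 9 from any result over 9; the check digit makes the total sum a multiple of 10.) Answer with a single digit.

5

Partial digits right→left: 5 6 8 2 9 3 4 3 5 2 2 9 5 9
Double every second digit counting from the check-digit position (so the 1st, 3rd, 5th, ... of the partial from the right).
  doubled (with −9 where >9): 1 7 9 8 1 4 1 → sum 31
  kept as-is: 6 2 3 3 2 9 9 → sum 34
Total = 31 + 34 = 65.
Check digit = (10 − (65 mod 10)) mod 10 = 5.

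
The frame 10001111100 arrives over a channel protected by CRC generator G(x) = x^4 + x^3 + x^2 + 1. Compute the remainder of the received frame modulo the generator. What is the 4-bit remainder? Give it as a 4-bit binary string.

0000

Modulo-2 division of 10001111100 by 11101:
  pos 0: 10001 XOR 11101 = 01100
  pos 1: 11001 XOR 11101 = 00100
  pos 3: 10011 XOR 11101 = 01110
  pos 4: 11101 XOR 11101 = 00000
Remainder = 0000 (zero — the frame passes the CRC check).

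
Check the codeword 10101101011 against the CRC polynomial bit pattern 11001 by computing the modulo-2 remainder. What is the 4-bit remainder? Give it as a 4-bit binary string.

Modulo-2 division of 10101101011 by 11001:
  pos 0: 10101 XOR 11001 = 01100
  pos 1: 11001 XOR 11001 = 00000
Remainder = 1011 (nonzero — an error is detected).

1011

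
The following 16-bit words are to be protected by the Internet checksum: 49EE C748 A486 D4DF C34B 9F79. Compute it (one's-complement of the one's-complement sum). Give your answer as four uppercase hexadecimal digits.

One's-complement addition (fold any carry out of bit 15 back into bit 0):
  0x49EE + 0xC748 = 0x11136 → wrap carry → 0x1137
  0x1137 + 0xA486 = 0x0B5BD
  0xB5BD + 0xD4DF = 0x18A9C → wrap carry → 0x8A9D
  0x8A9D + 0xC34B = 0x14DE8 → wrap carry → 0x4DE9
  0x4DE9 + 0x9F79 = 0x0ED62
One's-complement sum = 0xED62.
Checksum = ~0xED62 & 0xFFFF = 0x129D.

129D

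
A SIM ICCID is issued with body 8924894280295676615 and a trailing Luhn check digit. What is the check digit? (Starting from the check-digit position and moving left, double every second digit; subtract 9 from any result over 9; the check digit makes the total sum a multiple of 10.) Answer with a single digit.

7

Partial digits right→left: 5 1 6 6 7 6 5 9 2 0 8 2 4 9 8 4 2 9 8
Double every second digit counting from the check-digit position (so the 1st, 3rd, 5th, ... of the partial from the right).
  doubled (with −9 where >9): 1 3 5 1 4 7 8 7 4 7 → sum 47
  kept as-is: 1 6 6 9 0 2 9 4 9 → sum 46
Total = 47 + 46 = 93.
Check digit = (10 − (93 mod 10)) mod 10 = 7.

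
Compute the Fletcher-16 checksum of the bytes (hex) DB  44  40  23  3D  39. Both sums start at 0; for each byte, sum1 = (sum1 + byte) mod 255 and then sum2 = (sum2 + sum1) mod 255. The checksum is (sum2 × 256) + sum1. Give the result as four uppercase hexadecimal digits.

Running sums (mod 255):
  after byte 0 (DB): sum1=219, sum2=219
  after byte 1 (44): sum1=32, sum2=251
  after byte 2 (40): sum1=96, sum2=92
  after byte 3 (23): sum1=131, sum2=223
  after byte 4 (3D): sum1=192, sum2=160
  after byte 5 (39): sum1=249, sum2=154
Checksum = sum2·256 + sum1 = 154·256 + 249 = 39673 = 0x9AF9.

9AF9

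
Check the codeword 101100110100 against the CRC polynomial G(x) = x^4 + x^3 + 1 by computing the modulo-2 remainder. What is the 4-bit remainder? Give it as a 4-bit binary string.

0000

Modulo-2 division of 101100110100 by 11001:
  pos 0: 10110 XOR 11001 = 01111
  pos 1: 11110 XOR 11001 = 00111
  pos 3: 11111 XOR 11001 = 00110
  pos 5: 11001 XOR 11001 = 00000
Remainder = 0000 (zero — the frame passes the CRC check).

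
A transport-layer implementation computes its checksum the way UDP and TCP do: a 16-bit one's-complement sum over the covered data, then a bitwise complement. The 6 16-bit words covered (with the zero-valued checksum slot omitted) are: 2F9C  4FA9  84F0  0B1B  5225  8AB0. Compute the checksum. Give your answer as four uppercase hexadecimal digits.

13D9

One's-complement addition (fold any carry out of bit 15 back into bit 0):
  0x2F9C + 0x4FA9 = 0x07F45
  0x7F45 + 0x84F0 = 0x10435 → wrap carry → 0x0436
  0x0436 + 0x0B1B = 0x00F51
  0x0F51 + 0x5225 = 0x06176
  0x6176 + 0x8AB0 = 0x0EC26
One's-complement sum = 0xEC26.
Checksum = ~0xEC26 & 0xFFFF = 0x13D9.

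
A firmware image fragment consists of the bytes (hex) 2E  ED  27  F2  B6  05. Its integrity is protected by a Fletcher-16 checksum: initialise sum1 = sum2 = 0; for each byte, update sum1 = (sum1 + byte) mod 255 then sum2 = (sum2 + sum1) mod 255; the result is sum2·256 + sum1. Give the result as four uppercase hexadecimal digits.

Running sums (mod 255):
  after byte 0 (2E): sum1=46, sum2=46
  after byte 1 (ED): sum1=28, sum2=74
  after byte 2 (27): sum1=67, sum2=141
  after byte 3 (F2): sum1=54, sum2=195
  after byte 4 (B6): sum1=236, sum2=176
  after byte 5 (05): sum1=241, sum2=162
Checksum = sum2·256 + sum1 = 162·256 + 241 = 41713 = 0xA2F1.

A2F1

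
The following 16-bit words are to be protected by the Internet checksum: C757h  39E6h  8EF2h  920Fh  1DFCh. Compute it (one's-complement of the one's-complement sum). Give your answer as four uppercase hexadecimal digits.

One's-complement addition (fold any carry out of bit 15 back into bit 0):
  0xC757 + 0x39E6 = 0x1013D → wrap carry → 0x013E
  0x013E + 0x8EF2 = 0x09030
  0x9030 + 0x920F = 0x1223F → wrap carry → 0x2240
  0x2240 + 0x1DFC = 0x0403C
One's-complement sum = 0x403C.
Checksum = ~0x403C & 0xFFFF = 0xBFC3.

BFC3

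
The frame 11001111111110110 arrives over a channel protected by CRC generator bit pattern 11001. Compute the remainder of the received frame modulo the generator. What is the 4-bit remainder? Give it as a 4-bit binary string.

0000

Modulo-2 division of 11001111111110110 by 11001:
  pos 0: 11001 XOR 11001 = 00000
  pos 5: 11111 XOR 11001 = 00110
  pos 7: 11011 XOR 11001 = 00010
  pos 10: 10101 XOR 11001 = 01100
  pos 11: 11001 XOR 11001 = 00000
Remainder = 0000 (zero — the frame passes the CRC check).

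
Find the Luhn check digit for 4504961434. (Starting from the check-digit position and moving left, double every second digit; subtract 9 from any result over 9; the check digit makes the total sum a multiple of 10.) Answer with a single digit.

Partial digits right→left: 4 3 4 1 6 9 4 0 5 4
Double every second digit counting from the check-digit position (so the 1st, 3rd, 5th, ... of the partial from the right).
  doubled (with −9 where >9): 8 8 3 8 1 → sum 28
  kept as-is: 3 1 9 0 4 → sum 17
Total = 28 + 17 = 45.
Check digit = (10 − (45 mod 10)) mod 10 = 5.

5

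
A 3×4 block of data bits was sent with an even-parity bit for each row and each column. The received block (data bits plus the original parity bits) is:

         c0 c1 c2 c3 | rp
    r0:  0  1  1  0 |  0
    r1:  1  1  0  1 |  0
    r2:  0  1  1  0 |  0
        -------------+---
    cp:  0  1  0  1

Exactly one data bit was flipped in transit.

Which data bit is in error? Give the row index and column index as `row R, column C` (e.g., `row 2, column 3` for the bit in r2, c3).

row 1, column 0

Recompute each row's even parity and compare to rp:
  r0: data parity 0, sent rp 0 → ok
  r1: data parity 1, sent rp 0 → mismatch
  r2: data parity 0, sent rp 0 → ok
Recompute each column's even parity and compare to cp:
  c0: data parity 1, sent cp 0 → mismatch
  c1: data parity 1, sent cp 1 → ok
  c2: data parity 0, sent cp 0 → ok
  c3: data parity 1, sent cp 1 → ok
Exactly one row (r1) and one column (c0) fail → the flipped bit is at their intersection.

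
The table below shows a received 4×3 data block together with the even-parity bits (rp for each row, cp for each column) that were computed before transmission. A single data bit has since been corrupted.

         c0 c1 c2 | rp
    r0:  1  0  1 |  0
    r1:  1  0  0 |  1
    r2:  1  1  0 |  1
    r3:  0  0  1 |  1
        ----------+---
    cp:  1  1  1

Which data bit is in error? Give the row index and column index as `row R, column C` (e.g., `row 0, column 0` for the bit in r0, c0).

row 2, column 2

Recompute each row's even parity and compare to rp:
  r0: data parity 0, sent rp 0 → ok
  r1: data parity 1, sent rp 1 → ok
  r2: data parity 0, sent rp 1 → mismatch
  r3: data parity 1, sent rp 1 → ok
Recompute each column's even parity and compare to cp:
  c0: data parity 1, sent cp 1 → ok
  c1: data parity 1, sent cp 1 → ok
  c2: data parity 0, sent cp 1 → mismatch
Exactly one row (r2) and one column (c2) fail → the flipped bit is at their intersection.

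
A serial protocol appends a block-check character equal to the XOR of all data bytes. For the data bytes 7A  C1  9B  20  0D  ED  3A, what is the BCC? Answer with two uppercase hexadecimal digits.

DA

XOR the bytes together:
  start with 0x7A
  0x7A ⊕ 0xC1 = 0xBB
  0xBB ⊕ 0x9B = 0x20
  0x20 ⊕ 0x20 = 0x00
  0x00 ⊕ 0x0D = 0x0D
  0x0D ⊕ 0xED = 0xE0
  0xE0 ⊕ 0x3A = 0xDA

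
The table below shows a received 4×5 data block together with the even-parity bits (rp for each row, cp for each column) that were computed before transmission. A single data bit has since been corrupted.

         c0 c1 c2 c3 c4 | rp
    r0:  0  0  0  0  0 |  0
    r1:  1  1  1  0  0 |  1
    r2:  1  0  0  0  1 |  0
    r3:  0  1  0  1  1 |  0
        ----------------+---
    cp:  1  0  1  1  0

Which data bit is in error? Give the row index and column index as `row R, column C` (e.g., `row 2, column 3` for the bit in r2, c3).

row 3, column 0

Recompute each row's even parity and compare to rp:
  r0: data parity 0, sent rp 0 → ok
  r1: data parity 1, sent rp 1 → ok
  r2: data parity 0, sent rp 0 → ok
  r3: data parity 1, sent rp 0 → mismatch
Recompute each column's even parity and compare to cp:
  c0: data parity 0, sent cp 1 → mismatch
  c1: data parity 0, sent cp 0 → ok
  c2: data parity 1, sent cp 1 → ok
  c3: data parity 1, sent cp 1 → ok
  c4: data parity 0, sent cp 0 → ok
Exactly one row (r3) and one column (c0) fail → the flipped bit is at their intersection.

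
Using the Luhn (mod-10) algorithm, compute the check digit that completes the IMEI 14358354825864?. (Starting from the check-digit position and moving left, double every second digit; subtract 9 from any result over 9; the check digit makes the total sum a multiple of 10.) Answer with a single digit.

Partial digits right→left: 4 6 8 5 2 8 4 5 3 8 5 3 4 1
Double every second digit counting from the check-digit position (so the 1st, 3rd, 5th, ... of the partial from the right).
  doubled (with −9 where >9): 8 7 4 8 6 1 8 → sum 42
  kept as-is: 6 5 8 5 8 3 1 → sum 36
Total = 42 + 36 = 78.
Check digit = (10 − (78 mod 10)) mod 10 = 2.

2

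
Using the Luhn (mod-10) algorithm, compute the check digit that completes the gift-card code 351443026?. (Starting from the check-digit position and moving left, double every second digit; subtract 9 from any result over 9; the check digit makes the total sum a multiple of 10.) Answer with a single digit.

7

Partial digits right→left: 6 2 0 3 4 4 1 5 3
Double every second digit counting from the check-digit position (so the 1st, 3rd, 5th, ... of the partial from the right).
  doubled (with −9 where >9): 3 0 8 2 6 → sum 19
  kept as-is: 2 3 4 5 → sum 14
Total = 19 + 14 = 33.
Check digit = (10 − (33 mod 10)) mod 10 = 7.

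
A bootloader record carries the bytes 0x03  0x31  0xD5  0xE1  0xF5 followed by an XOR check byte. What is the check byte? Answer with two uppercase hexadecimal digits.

XOR the bytes together:
  start with 0x03
  0x03 ⊕ 0x31 = 0x32
  0x32 ⊕ 0xD5 = 0xE7
  0xE7 ⊕ 0xE1 = 0x06
  0x06 ⊕ 0xF5 = 0xF3

F3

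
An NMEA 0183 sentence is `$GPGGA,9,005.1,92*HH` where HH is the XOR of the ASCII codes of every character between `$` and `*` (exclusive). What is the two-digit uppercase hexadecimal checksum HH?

XOR the ASCII codes of the payload characters:
  'G' = 0x47 → acc = 0x47
  'P' = 0x50 → acc = 0x17
  'G' = 0x47 → acc = 0x50
  'G' = 0x47 → acc = 0x17
  'A' = 0x41 → acc = 0x56
  ',' = 0x2C → acc = 0x7A
  '9' = 0x39 → acc = 0x43
  ',' = 0x2C → acc = 0x6F
  '0' = 0x30 → acc = 0x5F
  '0' = 0x30 → acc = 0x6F
  '5' = 0x35 → acc = 0x5A
  '.' = 0x2E → acc = 0x74
  '1' = 0x31 → acc = 0x45
  ',' = 0x2C → acc = 0x69
  '9' = 0x39 → acc = 0x50
  '2' = 0x32 → acc = 0x62
Checksum = 0x62.

62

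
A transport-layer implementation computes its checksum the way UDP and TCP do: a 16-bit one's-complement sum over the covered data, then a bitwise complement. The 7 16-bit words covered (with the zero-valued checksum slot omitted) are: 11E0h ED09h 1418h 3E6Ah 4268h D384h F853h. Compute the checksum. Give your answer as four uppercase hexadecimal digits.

A052

One's-complement addition (fold any carry out of bit 15 back into bit 0):
  0x11E0 + 0xED09 = 0x0FEE9
  0xFEE9 + 0x1418 = 0x11301 → wrap carry → 0x1302
  0x1302 + 0x3E6A = 0x0516C
  0x516C + 0x4268 = 0x093D4
  0x93D4 + 0xD384 = 0x16758 → wrap carry → 0x6759
  0x6759 + 0xF853 = 0x15FAC → wrap carry → 0x5FAD
One's-complement sum = 0x5FAD.
Checksum = ~0x5FAD & 0xFFFF = 0xA052.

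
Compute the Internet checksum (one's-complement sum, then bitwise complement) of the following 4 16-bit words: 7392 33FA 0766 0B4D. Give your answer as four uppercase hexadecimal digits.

45C0

One's-complement addition (fold any carry out of bit 15 back into bit 0):
  0x7392 + 0x33FA = 0x0A78C
  0xA78C + 0x0766 = 0x0AEF2
  0xAEF2 + 0x0B4D = 0x0BA3F
One's-complement sum = 0xBA3F.
Checksum = ~0xBA3F & 0xFFFF = 0x45C0.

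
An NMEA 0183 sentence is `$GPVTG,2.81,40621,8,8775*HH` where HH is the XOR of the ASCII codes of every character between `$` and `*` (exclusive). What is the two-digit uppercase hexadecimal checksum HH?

XOR the ASCII codes of the payload characters:
  'G' = 0x47 → acc = 0x47
  'P' = 0x50 → acc = 0x17
  'V' = 0x56 → acc = 0x41
  'T' = 0x54 → acc = 0x15
  'G' = 0x47 → acc = 0x52
  ',' = 0x2C → acc = 0x7E
  '2' = 0x32 → acc = 0x4C
  '.' = 0x2E → acc = 0x62
  '8' = 0x38 → acc = 0x5A
  '1' = 0x31 → acc = 0x6B
  ',' = 0x2C → acc = 0x47
  '4' = 0x34 → acc = 0x73
  '0' = 0x30 → acc = 0x43
  '6' = 0x36 → acc = 0x75
  '2' = 0x32 → acc = 0x47
  '1' = 0x31 → acc = 0x76
  ',' = 0x2C → acc = 0x5A
  '8' = 0x38 → acc = 0x62
  ',' = 0x2C → acc = 0x4E
  '8' = 0x38 → acc = 0x76
  '7' = 0x37 → acc = 0x41
  '7' = 0x37 → acc = 0x76
  '5' = 0x35 → acc = 0x43
Checksum = 0x43.

43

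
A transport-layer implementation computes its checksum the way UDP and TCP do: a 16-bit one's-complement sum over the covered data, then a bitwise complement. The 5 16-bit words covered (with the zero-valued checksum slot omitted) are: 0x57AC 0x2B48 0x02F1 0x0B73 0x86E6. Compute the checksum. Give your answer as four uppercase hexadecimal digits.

E7C0

One's-complement addition (fold any carry out of bit 15 back into bit 0):
  0x57AC + 0x2B48 = 0x082F4
  0x82F4 + 0x02F1 = 0x085E5
  0x85E5 + 0x0B73 = 0x09158
  0x9158 + 0x86E6 = 0x1183E → wrap carry → 0x183F
One's-complement sum = 0x183F.
Checksum = ~0x183F & 0xFFFF = 0xE7C0.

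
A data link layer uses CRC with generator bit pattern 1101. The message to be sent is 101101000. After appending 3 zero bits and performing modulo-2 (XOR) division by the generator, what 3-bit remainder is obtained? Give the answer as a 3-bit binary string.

Append 3 zeros: 101101000000. Divide by 1101 (XOR where the leading bit is 1):
  pos 0: 1011 XOR 1101 = 0110
  pos 1: 1100 XOR 1101 = 0001
  pos 4: 1100 XOR 1101 = 0001
  pos 7: 1000 XOR 1101 = 0101
  pos 8: 1010 XOR 1101 = 0111
Remainder (last 3 bits) = 111. This is the CRC / FCS.

111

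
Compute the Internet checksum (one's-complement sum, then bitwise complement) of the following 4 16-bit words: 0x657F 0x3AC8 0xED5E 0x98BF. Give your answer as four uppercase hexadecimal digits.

One's-complement addition (fold any carry out of bit 15 back into bit 0):
  0x657F + 0x3AC8 = 0x0A047
  0xA047 + 0xED5E = 0x18DA5 → wrap carry → 0x8DA6
  0x8DA6 + 0x98BF = 0x12665 → wrap carry → 0x2666
One's-complement sum = 0x2666.
Checksum = ~0x2666 & 0xFFFF = 0xD999.

D999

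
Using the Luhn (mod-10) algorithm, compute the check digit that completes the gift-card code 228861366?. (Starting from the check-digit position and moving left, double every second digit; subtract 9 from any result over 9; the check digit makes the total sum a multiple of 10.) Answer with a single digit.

Partial digits right→left: 6 6 3 1 6 8 8 2 2
Double every second digit counting from the check-digit position (so the 1st, 3rd, 5th, ... of the partial from the right).
  doubled (with −9 where >9): 3 6 3 7 4 → sum 23
  kept as-is: 6 1 8 2 → sum 17
Total = 23 + 17 = 40.
Check digit = (10 − (40 mod 10)) mod 10 = 0.

0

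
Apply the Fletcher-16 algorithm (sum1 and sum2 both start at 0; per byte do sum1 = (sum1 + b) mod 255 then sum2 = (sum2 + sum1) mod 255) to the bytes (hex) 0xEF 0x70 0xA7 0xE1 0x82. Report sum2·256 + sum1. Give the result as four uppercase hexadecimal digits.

AE6C

Running sums (mod 255):
  after byte 0 (0xEF): sum1=239, sum2=239
  after byte 1 (0x70): sum1=96, sum2=80
  after byte 2 (0xA7): sum1=8, sum2=88
  after byte 3 (0xE1): sum1=233, sum2=66
  after byte 4 (0x82): sum1=108, sum2=174
Checksum = sum2·256 + sum1 = 174·256 + 108 = 44652 = 0xAE6C.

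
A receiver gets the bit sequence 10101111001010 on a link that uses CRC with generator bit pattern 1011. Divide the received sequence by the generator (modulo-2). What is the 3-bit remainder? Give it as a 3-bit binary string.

Modulo-2 division of 10101111001010 by 1011:
  pos 0: 1010 XOR 1011 = 0001
  pos 3: 1111 XOR 1011 = 0100
  pos 4: 1001 XOR 1011 = 0010
  pos 6: 1000 XOR 1011 = 0011
  pos 8: 1110 XOR 1011 = 0101
  pos 9: 1011 XOR 1011 = 0000
Remainder = 000 (zero — the frame passes the CRC check).

000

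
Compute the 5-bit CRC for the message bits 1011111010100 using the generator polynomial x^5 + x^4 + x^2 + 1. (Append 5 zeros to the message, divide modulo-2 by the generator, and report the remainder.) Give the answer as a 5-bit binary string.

10010

Append 5 zeros: 101111101010000000. Divide by 110101 (XOR where the leading bit is 1):
  pos 0: 101111 XOR 110101 = 011010
  pos 1: 110101 XOR 110101 = 000000
  pos 8: 101000 XOR 110101 = 011101
  pos 9: 111010 XOR 110101 = 001111
  pos 11: 111100 XOR 110101 = 001001
Remainder (last 5 bits) = 10010. This is the CRC / FCS.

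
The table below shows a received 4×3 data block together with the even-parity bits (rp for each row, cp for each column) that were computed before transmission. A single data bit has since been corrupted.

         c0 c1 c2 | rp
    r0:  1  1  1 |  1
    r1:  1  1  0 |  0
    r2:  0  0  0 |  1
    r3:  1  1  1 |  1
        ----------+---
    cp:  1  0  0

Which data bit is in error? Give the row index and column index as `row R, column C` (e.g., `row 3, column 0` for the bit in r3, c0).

row 2, column 1

Recompute each row's even parity and compare to rp:
  r0: data parity 1, sent rp 1 → ok
  r1: data parity 0, sent rp 0 → ok
  r2: data parity 0, sent rp 1 → mismatch
  r3: data parity 1, sent rp 1 → ok
Recompute each column's even parity and compare to cp:
  c0: data parity 1, sent cp 1 → ok
  c1: data parity 1, sent cp 0 → mismatch
  c2: data parity 0, sent cp 0 → ok
Exactly one row (r2) and one column (c1) fail → the flipped bit is at their intersection.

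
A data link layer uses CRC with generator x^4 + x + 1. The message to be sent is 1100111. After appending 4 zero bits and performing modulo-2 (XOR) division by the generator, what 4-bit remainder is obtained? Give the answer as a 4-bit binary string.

Append 4 zeros: 11001110000. Divide by 10011 (XOR where the leading bit is 1):
  pos 0: 11001 XOR 10011 = 01010
  pos 1: 10101 XOR 10011 = 00110
  pos 3: 11010 XOR 10011 = 01001
  pos 4: 10010 XOR 10011 = 00001
Remainder (last 4 bits) = 0100. This is the CRC / FCS.

0100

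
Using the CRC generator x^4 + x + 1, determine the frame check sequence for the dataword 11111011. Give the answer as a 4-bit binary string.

1000

Append 4 zeros: 111110110000. Divide by 10011 (XOR where the leading bit is 1):
  pos 0: 11111 XOR 10011 = 01100
  pos 1: 11000 XOR 10011 = 01011
  pos 2: 10111 XOR 10011 = 00100
  pos 4: 10010 XOR 10011 = 00001
Remainder (last 4 bits) = 1000. This is the CRC / FCS.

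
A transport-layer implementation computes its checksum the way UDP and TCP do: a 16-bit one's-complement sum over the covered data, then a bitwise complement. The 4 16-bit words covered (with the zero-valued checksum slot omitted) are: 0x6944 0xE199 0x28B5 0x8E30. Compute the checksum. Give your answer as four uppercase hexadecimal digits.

FE3B

One's-complement addition (fold any carry out of bit 15 back into bit 0):
  0x6944 + 0xE199 = 0x14ADD → wrap carry → 0x4ADE
  0x4ADE + 0x28B5 = 0x07393
  0x7393 + 0x8E30 = 0x101C3 → wrap carry → 0x01C4
One's-complement sum = 0x01C4.
Checksum = ~0x01C4 & 0xFFFF = 0xFE3B.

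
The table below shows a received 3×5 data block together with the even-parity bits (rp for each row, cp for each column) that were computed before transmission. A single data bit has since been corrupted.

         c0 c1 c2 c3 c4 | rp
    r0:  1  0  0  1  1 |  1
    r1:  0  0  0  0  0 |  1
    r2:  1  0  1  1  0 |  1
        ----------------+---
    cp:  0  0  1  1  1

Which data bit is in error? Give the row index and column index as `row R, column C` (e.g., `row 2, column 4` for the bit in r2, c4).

row 1, column 3

Recompute each row's even parity and compare to rp:
  r0: data parity 1, sent rp 1 → ok
  r1: data parity 0, sent rp 1 → mismatch
  r2: data parity 1, sent rp 1 → ok
Recompute each column's even parity and compare to cp:
  c0: data parity 0, sent cp 0 → ok
  c1: data parity 0, sent cp 0 → ok
  c2: data parity 1, sent cp 1 → ok
  c3: data parity 0, sent cp 1 → mismatch
  c4: data parity 1, sent cp 1 → ok
Exactly one row (r1) and one column (c3) fail → the flipped bit is at their intersection.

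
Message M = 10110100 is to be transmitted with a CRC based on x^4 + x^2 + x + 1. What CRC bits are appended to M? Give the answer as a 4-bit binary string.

Append 4 zeros: 101101000000. Divide by 10111 (XOR where the leading bit is 1):
  pos 0: 10110 XOR 10111 = 00001
  pos 4: 11000 XOR 10111 = 01111
  pos 5: 11110 XOR 10111 = 01001
  pos 6: 10010 XOR 10111 = 00101
Remainder (last 4 bits) = 1010. This is the CRC / FCS.

1010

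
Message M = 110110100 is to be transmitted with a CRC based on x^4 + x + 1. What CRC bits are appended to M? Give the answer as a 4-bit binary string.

0010

Append 4 zeros: 1101101000000. Divide by 10011 (XOR where the leading bit is 1):
  pos 0: 11011 XOR 10011 = 01000
  pos 1: 10000 XOR 10011 = 00011
  pos 4: 11100 XOR 10011 = 01111
  pos 5: 11110 XOR 10011 = 01101
  pos 6: 11010 XOR 10011 = 01001
  pos 7: 10010 XOR 10011 = 00001
Remainder (last 4 bits) = 0010. This is the CRC / FCS.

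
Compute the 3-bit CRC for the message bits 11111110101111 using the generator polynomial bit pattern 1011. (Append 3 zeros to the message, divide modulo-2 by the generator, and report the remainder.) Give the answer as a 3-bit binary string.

101

Append 3 zeros: 11111110101111000. Divide by 1011 (XOR where the leading bit is 1):
  pos 0: 1111 XOR 1011 = 0100
  pos 1: 1001 XOR 1011 = 0010
  pos 3: 1011 XOR 1011 = 0000
  pos 8: 1011 XOR 1011 = 0000
  pos 12: 1100 XOR 1011 = 0111
  pos 13: 1110 XOR 1011 = 0101
Remainder (last 3 bits) = 101. This is the CRC / FCS.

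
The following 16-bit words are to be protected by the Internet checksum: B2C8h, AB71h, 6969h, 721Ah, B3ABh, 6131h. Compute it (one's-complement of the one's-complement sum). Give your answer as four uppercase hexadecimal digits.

One's-complement addition (fold any carry out of bit 15 back into bit 0):
  0xB2C8 + 0xAB71 = 0x15E39 → wrap carry → 0x5E3A
  0x5E3A + 0x6969 = 0x0C7A3
  0xC7A3 + 0x721A = 0x139BD → wrap carry → 0x39BE
  0x39BE + 0xB3AB = 0x0ED69
  0xED69 + 0x6131 = 0x14E9A → wrap carry → 0x4E9B
One's-complement sum = 0x4E9B.
Checksum = ~0x4E9B & 0xFFFF = 0xB164.

B164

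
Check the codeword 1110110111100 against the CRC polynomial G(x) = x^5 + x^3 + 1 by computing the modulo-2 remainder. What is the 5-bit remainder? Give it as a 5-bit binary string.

Modulo-2 division of 1110110111100 by 101001:
  pos 0: 111011 XOR 101001 = 010010
  pos 1: 100100 XOR 101001 = 001101
  pos 3: 110111 XOR 101001 = 011110
  pos 4: 111101 XOR 101001 = 010100
  pos 5: 101001 XOR 101001 = 000000
Remainder = 00000 (zero — the frame passes the CRC check).

00000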